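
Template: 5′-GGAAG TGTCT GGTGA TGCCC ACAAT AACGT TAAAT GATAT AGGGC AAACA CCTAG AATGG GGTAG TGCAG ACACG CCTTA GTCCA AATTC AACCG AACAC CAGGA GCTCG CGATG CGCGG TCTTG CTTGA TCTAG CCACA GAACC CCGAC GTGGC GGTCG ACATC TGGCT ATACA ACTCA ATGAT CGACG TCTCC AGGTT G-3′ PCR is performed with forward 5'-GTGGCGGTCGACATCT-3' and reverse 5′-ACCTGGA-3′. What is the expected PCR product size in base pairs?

Scanning the template, GTGGCGGTCGACATCT occurs at positions 151–166; this primer anneals to the bottom strand there with its 3' end pointing downstream.
Taking the reverse complement of ACCTGGA gives TCCAGGT, found at positions 193–199 on the template; the primer anneals here to the top strand with its 3' end pointing upstream.
Product length = (reverse-primer end) − (forward-primer start) + 1 = 199 − 151 + 1 = 49 bp.

49 bp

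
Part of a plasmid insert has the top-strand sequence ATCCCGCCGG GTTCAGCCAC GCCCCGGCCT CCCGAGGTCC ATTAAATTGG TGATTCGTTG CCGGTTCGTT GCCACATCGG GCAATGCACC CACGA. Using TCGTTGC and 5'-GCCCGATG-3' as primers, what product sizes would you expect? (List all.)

The forward primer TCGTTGC matches the top strand at positions 55–61, 66–72.
The reverse primer's reverse complement is CATCGGGC, matching at positions 75–82.
Each forward site pairs with the reverse site to give a product ending at position 82: sizes 28, 17 bp.

28 bp, 17 bp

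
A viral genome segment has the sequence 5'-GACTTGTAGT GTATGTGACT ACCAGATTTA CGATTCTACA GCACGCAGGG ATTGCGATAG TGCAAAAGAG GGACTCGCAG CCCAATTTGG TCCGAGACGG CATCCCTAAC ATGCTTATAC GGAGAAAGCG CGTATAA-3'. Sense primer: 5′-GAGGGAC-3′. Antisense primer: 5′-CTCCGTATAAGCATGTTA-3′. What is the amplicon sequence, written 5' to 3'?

The forward primer matches the template at positions 68–74.
Reverse complement of the reverse primer: TAACATGCTTATACGGAG. This occurs on the top strand at positions 107–124.
The product is the template from position 68 through 124 (57 bp).

5'-GAGGGACTCGCAGCCCAATTTGGTCCGAGACGGCATCCCTAACATGCTTATACGGAG-3'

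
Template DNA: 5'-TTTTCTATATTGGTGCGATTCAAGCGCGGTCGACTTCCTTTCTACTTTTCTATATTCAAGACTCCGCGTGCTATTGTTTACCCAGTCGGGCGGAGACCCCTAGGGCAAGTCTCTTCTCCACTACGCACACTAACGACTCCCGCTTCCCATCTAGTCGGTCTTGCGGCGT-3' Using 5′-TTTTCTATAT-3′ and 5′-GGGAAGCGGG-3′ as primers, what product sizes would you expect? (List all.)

148 bp, 103 bp

The forward primer TTTTCTATAT matches the top strand at positions 1–10, 46–55.
The reverse primer's reverse complement is CCCGCTTCCC, matching at positions 139–148.
Each forward site pairs with the reverse site to give a product ending at position 148: sizes 148, 103 bp.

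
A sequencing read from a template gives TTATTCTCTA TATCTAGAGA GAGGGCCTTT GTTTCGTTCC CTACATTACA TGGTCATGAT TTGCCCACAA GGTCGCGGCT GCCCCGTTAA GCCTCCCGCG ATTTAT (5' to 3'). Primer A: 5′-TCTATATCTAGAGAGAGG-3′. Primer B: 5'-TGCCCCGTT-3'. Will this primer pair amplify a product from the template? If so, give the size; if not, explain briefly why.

No product — both primers anneal to the same strand and extend in the same direction.

Primer A (TCTATATCTAGAGAGAGG) matches the top strand at positions 7–24 (3' end points downstream).
Primer B (TGCCCCGTT) also matches the top strand directly, at positions 80–88 — its reverse complement AACGGGGCA is not present.
Both primers anneal to the bottom strand with 3' ends pointing the same way, so neither can prime synthesis back toward the other.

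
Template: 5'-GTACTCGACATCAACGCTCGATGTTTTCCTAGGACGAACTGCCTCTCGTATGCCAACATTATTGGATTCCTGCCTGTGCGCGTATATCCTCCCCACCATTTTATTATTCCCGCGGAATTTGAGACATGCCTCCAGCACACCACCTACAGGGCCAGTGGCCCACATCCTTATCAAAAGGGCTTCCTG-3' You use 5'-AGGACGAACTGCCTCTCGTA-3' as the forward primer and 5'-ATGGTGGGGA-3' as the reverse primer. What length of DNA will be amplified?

Scanning the template, AGGACGAACTGCCTCTCGTA occurs at positions 31–50; this primer anneals to the bottom strand there with its 3' end pointing downstream.
Reverse complement of the reverse primer: TCCCCACCAT. This occurs on the top strand at positions 90–99.
Amplicon spans positions 31–99: 69 bp.

69 bp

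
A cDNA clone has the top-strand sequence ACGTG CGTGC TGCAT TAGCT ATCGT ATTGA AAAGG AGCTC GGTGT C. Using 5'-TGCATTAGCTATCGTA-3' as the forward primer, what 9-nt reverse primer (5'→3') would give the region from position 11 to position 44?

5'-CACCGAGCT-3'

The product's 3' end on the top strand is position 44.
The reverse primer anneals to the top strand over positions 36–44, i.e. to AGCTCGGTG.
Its sequence written 5'→3' is the reverse complement: CACCGAGCT.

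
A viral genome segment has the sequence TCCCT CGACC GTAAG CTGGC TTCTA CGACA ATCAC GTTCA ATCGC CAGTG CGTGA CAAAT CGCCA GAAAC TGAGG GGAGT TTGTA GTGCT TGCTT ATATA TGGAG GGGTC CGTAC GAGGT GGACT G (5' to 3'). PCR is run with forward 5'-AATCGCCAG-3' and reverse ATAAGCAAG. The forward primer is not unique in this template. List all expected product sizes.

The forward primer AATCGCCAG matches the top strand at positions 40–48, 58–66.
The reverse primer's reverse complement is CTTGCTTAT, matching at positions 89–97.
Each forward site pairs with the reverse site to give a product ending at position 97: sizes 58, 40 bp.

58 bp, 40 bp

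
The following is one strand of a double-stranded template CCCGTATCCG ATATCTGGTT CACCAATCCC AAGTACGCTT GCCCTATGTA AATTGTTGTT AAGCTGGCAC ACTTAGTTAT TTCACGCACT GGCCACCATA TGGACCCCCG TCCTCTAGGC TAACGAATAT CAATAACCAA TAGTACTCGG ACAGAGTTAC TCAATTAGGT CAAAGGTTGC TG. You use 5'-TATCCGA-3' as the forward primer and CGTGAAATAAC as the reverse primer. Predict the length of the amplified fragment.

82 bp

Scanning the template, TATCCGA occurs at positions 5–11; this primer anneals to the bottom strand there with its 3' end pointing downstream.
Reverse complement of the reverse primer: GTTATTTCACG. This occurs on the top strand at positions 76–86.
The product runs from position 5 to position 86, so its length is 86 − 5 + 1 = 82 bp.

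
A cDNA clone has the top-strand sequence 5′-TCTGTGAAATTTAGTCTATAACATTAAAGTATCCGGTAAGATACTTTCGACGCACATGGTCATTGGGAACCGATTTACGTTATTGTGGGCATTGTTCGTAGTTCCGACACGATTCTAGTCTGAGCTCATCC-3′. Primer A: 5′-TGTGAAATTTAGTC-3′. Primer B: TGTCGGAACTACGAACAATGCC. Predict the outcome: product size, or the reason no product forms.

Yes — a 107 bp product.

Primer A (TGTGAAATTTAGTC) matches the top strand at positions 3–16; it acts as a forward primer.
Primer B's reverse complement is GGCATTGTTCGTAGTTCCGACA, matching the top strand at positions 88–109; it acts as a reverse primer.
The 3' ends face each other across positions 3–109, giving a 107 bp product.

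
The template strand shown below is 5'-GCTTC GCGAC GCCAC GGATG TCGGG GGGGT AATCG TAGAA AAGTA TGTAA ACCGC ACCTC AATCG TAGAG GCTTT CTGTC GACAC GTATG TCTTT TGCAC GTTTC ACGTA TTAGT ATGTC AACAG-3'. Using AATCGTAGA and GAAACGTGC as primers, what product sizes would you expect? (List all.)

75 bp, 45 bp

The forward primer AATCGTAGA matches the top strand at positions 31–39, 61–69.
The reverse primer's reverse complement is GCACGTTTC, matching at positions 97–105.
Each forward site pairs with the reverse site to give a product ending at position 105: sizes 75, 45 bp.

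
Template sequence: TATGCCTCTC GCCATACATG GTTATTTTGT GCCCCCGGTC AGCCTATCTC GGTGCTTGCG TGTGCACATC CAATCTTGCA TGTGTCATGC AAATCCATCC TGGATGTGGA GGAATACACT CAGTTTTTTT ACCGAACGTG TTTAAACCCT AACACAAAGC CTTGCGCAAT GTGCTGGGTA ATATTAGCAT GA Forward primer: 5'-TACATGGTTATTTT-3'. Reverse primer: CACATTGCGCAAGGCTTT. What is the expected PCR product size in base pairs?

159 bp

Scanning the template, TACATGGTTATTTT occurs at positions 15–28; this primer anneals to the bottom strand there with its 3' end pointing downstream.
Taking the reverse complement of CACATTGCGCAAGGCTTT gives AAAGCCTTGCGCAATGTG, found at positions 156–173 on the template; the primer anneals here to the top strand with its 3' end pointing upstream.
Amplicon spans positions 15–173: 159 bp.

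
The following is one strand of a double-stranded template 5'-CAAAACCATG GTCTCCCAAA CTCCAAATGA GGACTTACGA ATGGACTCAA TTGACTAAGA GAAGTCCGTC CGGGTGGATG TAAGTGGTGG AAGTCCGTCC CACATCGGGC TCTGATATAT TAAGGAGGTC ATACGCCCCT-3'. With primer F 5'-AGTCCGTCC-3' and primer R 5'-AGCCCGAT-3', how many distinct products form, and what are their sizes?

Two products: 49 bp, 20 bp

The forward primer AGTCCGTCC matches the top strand at positions 63–71, 92–100.
The reverse primer's reverse complement is ATCGGGCT, matching at positions 104–111.
Each forward site pairs with the reverse site to give a product ending at position 111: sizes 49, 20 bp.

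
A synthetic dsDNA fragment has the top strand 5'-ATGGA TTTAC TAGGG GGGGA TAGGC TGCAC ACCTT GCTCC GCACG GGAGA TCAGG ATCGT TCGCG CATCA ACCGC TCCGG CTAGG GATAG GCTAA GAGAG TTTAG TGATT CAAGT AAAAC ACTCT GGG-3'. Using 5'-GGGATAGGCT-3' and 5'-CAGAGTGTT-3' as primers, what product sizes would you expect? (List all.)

110 bp, 43 bp

The forward primer GGGATAGGCT matches the top strand at positions 17–26, 84–93.
The reverse primer's reverse complement is AACACTCTG, matching at positions 118–126.
Each forward site pairs with the reverse site to give a product ending at position 126: sizes 110, 43 bp.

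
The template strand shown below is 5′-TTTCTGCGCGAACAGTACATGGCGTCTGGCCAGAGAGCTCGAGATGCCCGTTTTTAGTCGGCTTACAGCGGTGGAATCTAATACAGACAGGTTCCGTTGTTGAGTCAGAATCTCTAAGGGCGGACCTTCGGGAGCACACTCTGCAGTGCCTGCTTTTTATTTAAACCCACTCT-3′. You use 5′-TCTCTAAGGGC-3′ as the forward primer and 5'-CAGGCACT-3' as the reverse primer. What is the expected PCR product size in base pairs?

42 bp

Scanning the template, TCTCTAAGGGC occurs at positions 111–121; this primer anneals to the bottom strand there with its 3' end pointing downstream.
Taking the reverse complement of CAGGCACT gives AGTGCCTG, found at positions 145–152 on the template; the primer anneals here to the top strand with its 3' end pointing upstream.
Product length = (reverse-primer end) − (forward-primer start) + 1 = 152 − 111 + 1 = 42 bp.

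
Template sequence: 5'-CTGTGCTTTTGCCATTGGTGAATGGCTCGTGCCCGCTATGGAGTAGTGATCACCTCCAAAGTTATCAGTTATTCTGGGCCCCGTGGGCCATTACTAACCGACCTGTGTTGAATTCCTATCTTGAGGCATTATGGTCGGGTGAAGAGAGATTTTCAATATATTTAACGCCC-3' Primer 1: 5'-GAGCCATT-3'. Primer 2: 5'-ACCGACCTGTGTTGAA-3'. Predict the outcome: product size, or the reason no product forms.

No product — the primers' 3' ends point away from each other.

Primer 1 (GAGCCATT) has reverse complement AATGGCTC, which matches the top strand at positions 21–28; primer 1 anneals to the top strand there with its 3' end pointing upstream toward position 21.
Primer 2 (ACCGACCTGTGTTGAA) matches the top strand directly at positions 97–112; it anneals to the bottom strand with its 3' end pointing downstream toward position 112.
The 3' ends diverge (primer 1 extends toward position 1, primer 2 toward position 170), so the primers never converge on a shared product.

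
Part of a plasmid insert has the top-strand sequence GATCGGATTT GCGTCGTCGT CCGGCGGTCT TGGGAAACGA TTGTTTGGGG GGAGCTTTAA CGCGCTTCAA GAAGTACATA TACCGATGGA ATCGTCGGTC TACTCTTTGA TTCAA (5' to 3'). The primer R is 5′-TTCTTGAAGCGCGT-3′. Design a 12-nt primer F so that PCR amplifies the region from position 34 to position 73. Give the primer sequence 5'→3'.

The reverse primer's reverse complement ACGCGCTTCAAGAA matches the template at positions 60–73; the product starts at position 34.
The forward primer is identical to the top strand over positions 34–45: GAAACGATTGTT.

5'-GAAACGATTGTT-3'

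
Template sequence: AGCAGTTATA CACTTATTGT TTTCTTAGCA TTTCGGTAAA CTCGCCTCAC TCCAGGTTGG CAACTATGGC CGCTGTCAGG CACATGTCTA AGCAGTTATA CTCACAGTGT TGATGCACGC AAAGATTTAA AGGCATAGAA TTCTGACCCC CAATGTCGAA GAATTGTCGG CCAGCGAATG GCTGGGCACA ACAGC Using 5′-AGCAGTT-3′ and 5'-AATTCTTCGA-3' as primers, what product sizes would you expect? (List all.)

The forward primer AGCAGTT matches the top strand at positions 1–7, 91–97.
The reverse primer's reverse complement is TCGAAGAATT, matching at positions 156–165.
Each forward site pairs with the reverse site to give a product ending at position 165: sizes 165, 75 bp.

165 bp, 75 bp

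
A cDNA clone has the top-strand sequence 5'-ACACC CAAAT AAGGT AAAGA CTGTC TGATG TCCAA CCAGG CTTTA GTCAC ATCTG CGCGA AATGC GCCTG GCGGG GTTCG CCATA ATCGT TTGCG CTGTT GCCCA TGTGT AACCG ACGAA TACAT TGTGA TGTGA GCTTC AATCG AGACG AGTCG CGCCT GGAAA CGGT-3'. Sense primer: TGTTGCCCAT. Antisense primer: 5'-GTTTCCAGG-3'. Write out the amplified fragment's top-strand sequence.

5'-TGTTGCCCATGTGTAACCGACGAATACATTGTGATGTGAGCTTCAATCGAGACGAGTCGCGCCTGGAAAC-3'

The forward primer matches the template at positions 97–106.
The reverse primer's reverse complement is CCTGGAAAC, which matches the template at positions 158–166.
The product is the template from position 97 through 166 (70 bp).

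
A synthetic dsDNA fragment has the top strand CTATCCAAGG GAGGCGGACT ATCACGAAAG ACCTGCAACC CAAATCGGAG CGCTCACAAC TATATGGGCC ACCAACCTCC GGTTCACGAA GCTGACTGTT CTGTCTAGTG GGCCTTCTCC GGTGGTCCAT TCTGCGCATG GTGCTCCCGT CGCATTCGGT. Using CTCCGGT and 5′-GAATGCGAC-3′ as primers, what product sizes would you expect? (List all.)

81 bp, 41 bp

The forward primer CTCCGGT matches the top strand at positions 77–83, 117–123.
The reverse primer's reverse complement is GTCGCATTC, matching at positions 149–157.
Each forward site pairs with the reverse site to give a product ending at position 157: sizes 81, 41 bp.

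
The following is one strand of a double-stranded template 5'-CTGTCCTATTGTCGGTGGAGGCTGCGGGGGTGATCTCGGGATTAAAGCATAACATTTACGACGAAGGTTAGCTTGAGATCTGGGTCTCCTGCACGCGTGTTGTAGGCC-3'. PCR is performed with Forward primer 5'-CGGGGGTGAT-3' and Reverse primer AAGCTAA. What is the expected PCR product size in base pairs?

50 bp

Scanning the template, CGGGGGTGAT occurs at positions 25–34; this primer anneals to the bottom strand there with its 3' end pointing downstream.
Taking the reverse complement of AAGCTAA gives TTAGCTT, found at positions 68–74 on the template; the primer anneals here to the top strand with its 3' end pointing upstream.
The product runs from position 25 to position 74, so its length is 74 − 25 + 1 = 50 bp.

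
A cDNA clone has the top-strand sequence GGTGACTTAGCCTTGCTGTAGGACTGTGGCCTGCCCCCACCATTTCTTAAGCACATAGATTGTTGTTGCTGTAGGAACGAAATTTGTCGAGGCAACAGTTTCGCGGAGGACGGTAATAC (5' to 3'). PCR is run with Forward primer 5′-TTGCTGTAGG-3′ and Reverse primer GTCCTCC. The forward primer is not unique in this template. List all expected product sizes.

99 bp, 46 bp

The forward primer TTGCTGTAGG matches the top strand at positions 13–22, 66–75.
The reverse primer's reverse complement is GGAGGAC, matching at positions 105–111.
Each forward site pairs with the reverse site to give a product ending at position 111: sizes 99, 46 bp.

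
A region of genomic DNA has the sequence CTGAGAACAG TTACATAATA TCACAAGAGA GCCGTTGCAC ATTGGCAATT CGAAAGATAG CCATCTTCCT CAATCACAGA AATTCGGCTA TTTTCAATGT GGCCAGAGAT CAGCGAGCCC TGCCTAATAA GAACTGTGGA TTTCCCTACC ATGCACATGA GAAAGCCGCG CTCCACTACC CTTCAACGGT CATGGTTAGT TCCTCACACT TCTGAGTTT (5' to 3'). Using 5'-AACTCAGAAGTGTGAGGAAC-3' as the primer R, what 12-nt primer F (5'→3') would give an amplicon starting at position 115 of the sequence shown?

The reverse primer's reverse complement GTTCCTCACACTTCTGAGTT matches the template at positions 199–218; the product starts at position 115.
The forward primer is identical to the top strand over positions 115–126: GAGCCCTGCCTA.

5'-GAGCCCTGCCTA-3'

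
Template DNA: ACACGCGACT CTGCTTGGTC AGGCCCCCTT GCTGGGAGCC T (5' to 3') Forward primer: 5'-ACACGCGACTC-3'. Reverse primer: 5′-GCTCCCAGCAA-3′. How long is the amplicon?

39 bp

The forward primer matches the template at positions 1–11.
Taking the reverse complement of GCTCCCAGCAA gives TTGCTGGGAGC, found at positions 29–39 on the template; the primer anneals here to the top strand with its 3' end pointing upstream.
Amplicon spans positions 1–39: 39 bp.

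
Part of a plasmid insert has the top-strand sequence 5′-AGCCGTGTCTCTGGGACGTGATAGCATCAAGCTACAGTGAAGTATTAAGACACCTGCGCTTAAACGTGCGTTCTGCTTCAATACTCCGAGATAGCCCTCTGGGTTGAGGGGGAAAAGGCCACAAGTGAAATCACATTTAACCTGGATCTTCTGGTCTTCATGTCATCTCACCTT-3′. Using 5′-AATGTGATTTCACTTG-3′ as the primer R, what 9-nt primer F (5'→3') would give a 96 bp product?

5'-GTATTAAGA-3'

The reverse primer's reverse complement CAAGTGAAATCACATT matches the template at positions 122–137, so the product ends at position 137.
A 96 bp product then starts at position 137 − 96 + 1 = 42.
The forward primer is identical to the top strand there: GTATTAAGA.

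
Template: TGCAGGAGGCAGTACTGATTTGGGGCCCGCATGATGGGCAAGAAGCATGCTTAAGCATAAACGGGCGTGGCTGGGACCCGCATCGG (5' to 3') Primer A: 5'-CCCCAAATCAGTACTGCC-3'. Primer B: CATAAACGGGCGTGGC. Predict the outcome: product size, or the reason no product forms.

No product — the primers' 3' ends point away from each other.

Primer A (CCCCAAATCAGTACTGCC) has reverse complement GGCAGTACTGATTTGGGG, which matches the top strand at positions 8–25; primer A anneals to the top strand there with its 3' end pointing upstream toward position 8.
Primer B (CATAAACGGGCGTGGC) matches the top strand directly at positions 56–71; it anneals to the bottom strand with its 3' end pointing downstream toward position 71.
The 3' ends diverge (primer A extends toward position 1, primer B toward position 86), so the primers never converge on a shared product.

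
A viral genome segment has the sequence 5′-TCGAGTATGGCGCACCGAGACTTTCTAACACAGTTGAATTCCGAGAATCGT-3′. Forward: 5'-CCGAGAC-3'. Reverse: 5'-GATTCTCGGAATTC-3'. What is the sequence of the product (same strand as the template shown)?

5'-CCGAGACTTTCTAACACAGTTGAATTCCGAGAATC-3'

Scanning the template, CCGAGAC occurs at positions 15–21; this primer anneals to the bottom strand there with its 3' end pointing downstream.
Taking the reverse complement of GATTCTCGGAATTC gives GAATTCCGAGAATC, found at positions 36–49 on the template; the primer anneals here to the top strand with its 3' end pointing upstream.
The product is the template from position 15 through 49 (35 bp).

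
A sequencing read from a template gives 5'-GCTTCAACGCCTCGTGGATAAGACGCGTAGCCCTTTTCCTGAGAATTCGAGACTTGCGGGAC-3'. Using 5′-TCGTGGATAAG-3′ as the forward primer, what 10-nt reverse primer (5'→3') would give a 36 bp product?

The forward primer binds at positions 12–22, so a 36 bp product ends at position 12 + 36 − 1 = 47.
The reverse primer anneals to the top strand over positions 38–47, i.e. to CCTGAGAATT.
Its sequence written 5'→3' is the reverse complement: AATTCTCAGG.

5'-AATTCTCAGG-3'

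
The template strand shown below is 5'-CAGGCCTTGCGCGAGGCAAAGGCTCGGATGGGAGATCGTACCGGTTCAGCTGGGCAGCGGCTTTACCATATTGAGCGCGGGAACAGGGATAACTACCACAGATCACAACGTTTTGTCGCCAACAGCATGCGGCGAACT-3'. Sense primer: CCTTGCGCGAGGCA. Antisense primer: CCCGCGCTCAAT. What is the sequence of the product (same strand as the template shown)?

Scanning the template, CCTTGCGCGAGGCA occurs at positions 5–18; this primer anneals to the bottom strand there with its 3' end pointing downstream.
Taking the reverse complement of CCCGCGCTCAAT gives ATTGAGCGCGGG, found at positions 70–81 on the template; the primer anneals here to the top strand with its 3' end pointing upstream.
The product is the template from position 5 through 81 (77 bp).

5'-CCTTGCGCGAGGCAAAGGCTCGGATGGGAGATCGTACCGGTTCAGCTGGGCAGCGGCTTTACCATATTGAGCGCGGG-3'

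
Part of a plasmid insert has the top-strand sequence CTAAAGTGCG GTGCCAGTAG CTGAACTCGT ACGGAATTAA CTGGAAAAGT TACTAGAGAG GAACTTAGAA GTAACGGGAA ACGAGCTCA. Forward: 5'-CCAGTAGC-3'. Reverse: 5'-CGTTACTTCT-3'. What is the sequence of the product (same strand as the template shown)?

Forward primer CCAGTAGC is found on the top strand at positions 14–21.
Taking the reverse complement of CGTTACTTCT gives AGAAGTAACG, found at positions 67–76 on the template; the primer anneals here to the top strand with its 3' end pointing upstream.
The product is the template from position 14 through 76 (63 bp).

5'-CCAGTAGCTGAACTCGTACGGAATTAACTGGAAAAGTTACTAGAGAGGAACTTAGAAGTAACG-3'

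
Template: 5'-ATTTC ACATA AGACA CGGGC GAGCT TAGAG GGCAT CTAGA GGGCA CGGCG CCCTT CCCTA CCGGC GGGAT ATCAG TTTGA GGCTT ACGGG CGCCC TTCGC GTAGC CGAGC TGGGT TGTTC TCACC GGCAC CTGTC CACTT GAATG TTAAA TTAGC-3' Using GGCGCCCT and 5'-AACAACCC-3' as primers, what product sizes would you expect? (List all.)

73 bp, 31 bp

The forward primer GGCGCCCT matches the top strand at positions 47–54, 89–96.
The reverse primer's reverse complement is GGGTTGTT, matching at positions 112–119.
Each forward site pairs with the reverse site to give a product ending at position 119: sizes 73, 31 bp.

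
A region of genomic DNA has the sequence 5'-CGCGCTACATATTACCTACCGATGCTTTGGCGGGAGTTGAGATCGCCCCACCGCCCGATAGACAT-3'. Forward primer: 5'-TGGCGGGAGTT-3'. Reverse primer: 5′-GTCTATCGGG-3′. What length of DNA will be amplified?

36 bp

Scanning the template, TGGCGGGAGTT occurs at positions 28–38; this primer anneals to the bottom strand there with its 3' end pointing downstream.
Taking the reverse complement of GTCTATCGGG gives CCCGATAGAC, found at positions 54–63 on the template; the primer anneals here to the top strand with its 3' end pointing upstream.
Amplicon spans positions 28–63: 36 bp.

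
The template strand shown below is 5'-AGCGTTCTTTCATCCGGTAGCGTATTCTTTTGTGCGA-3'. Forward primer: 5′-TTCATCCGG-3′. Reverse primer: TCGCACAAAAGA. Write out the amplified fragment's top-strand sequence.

5'-TTCATCCGGTAGCGTATTCTTTTGTGCGA-3'

Scanning the template, TTCATCCGG occurs at positions 9–17; this primer anneals to the bottom strand there with its 3' end pointing downstream.
Reverse complement of the reverse primer: TCTTTTGTGCGA. This occurs on the top strand at positions 26–37.
The product is the template from position 9 through 37 (29 bp).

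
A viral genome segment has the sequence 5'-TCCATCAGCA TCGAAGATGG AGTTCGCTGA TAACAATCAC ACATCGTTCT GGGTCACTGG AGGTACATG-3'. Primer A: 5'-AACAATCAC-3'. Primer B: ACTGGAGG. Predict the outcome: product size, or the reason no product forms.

No product — both primers anneal to the same strand and extend in the same direction.

Primer A (AACAATCAC) matches the top strand at positions 32–40 (3' end points downstream).
Primer B (ACTGGAGG) also matches the top strand directly, at positions 56–63 — its reverse complement CCTCCAGT is not present.
Both primers anneal to the bottom strand with 3' ends pointing the same way, so neither can prime synthesis back toward the other.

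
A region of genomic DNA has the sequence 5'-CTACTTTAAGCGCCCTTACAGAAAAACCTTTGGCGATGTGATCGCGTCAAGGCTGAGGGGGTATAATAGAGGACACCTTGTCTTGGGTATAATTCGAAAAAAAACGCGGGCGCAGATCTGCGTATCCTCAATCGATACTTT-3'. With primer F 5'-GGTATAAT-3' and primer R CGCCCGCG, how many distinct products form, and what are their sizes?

The forward primer GGTATAAT matches the top strand at positions 60–67, 86–93.
The reverse primer's reverse complement is CGCGGGCG, matching at positions 105–112.
Each forward site pairs with the reverse site to give a product ending at position 112: sizes 53, 27 bp.

Two products: 53 bp, 27 bp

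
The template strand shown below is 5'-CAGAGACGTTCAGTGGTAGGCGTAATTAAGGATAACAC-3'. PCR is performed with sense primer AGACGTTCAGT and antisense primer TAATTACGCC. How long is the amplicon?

25 bp

Scanning the template, AGACGTTCAGT occurs at positions 4–14; this primer anneals to the bottom strand there with its 3' end pointing downstream.
Taking the reverse complement of TAATTACGCC gives GGCGTAATTA, found at positions 19–28 on the template; the primer anneals here to the top strand with its 3' end pointing upstream.
Amplicon spans positions 4–28: 25 bp.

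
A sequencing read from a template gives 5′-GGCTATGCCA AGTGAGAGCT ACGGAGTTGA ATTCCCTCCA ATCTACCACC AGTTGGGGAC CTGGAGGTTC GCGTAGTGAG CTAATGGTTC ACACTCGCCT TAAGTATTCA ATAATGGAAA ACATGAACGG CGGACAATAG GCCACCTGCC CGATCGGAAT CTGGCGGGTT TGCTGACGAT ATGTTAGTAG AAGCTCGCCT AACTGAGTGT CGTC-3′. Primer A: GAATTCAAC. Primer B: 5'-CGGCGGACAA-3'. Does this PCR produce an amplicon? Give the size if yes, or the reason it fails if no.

Primer A (GAATTCAAC) has reverse complement GTTGAATTC, which matches the top strand at positions 26–34; primer A anneals to the top strand there with its 3' end pointing upstream toward position 26.
Primer B (CGGCGGACAA) matches the top strand directly at positions 128–137; it anneals to the bottom strand with its 3' end pointing downstream toward position 137.
The 3' ends diverge (primer A extends toward position 1, primer B toward position 214), so the primers never converge on a shared product.

No product — the primers' 3' ends point away from each other.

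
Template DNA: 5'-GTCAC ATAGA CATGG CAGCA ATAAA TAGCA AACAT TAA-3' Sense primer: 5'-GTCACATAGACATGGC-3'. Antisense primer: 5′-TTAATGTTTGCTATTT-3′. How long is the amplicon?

38 bp

Scanning the template, GTCACATAGACATGGC occurs at positions 1–16; this primer anneals to the bottom strand there with its 3' end pointing downstream.
Reverse complement of the reverse primer: AAATAGCAAACATTAA. This occurs on the top strand at positions 23–38.
The product runs from position 1 to position 38, so its length is 38 − 1 + 1 = 38 bp.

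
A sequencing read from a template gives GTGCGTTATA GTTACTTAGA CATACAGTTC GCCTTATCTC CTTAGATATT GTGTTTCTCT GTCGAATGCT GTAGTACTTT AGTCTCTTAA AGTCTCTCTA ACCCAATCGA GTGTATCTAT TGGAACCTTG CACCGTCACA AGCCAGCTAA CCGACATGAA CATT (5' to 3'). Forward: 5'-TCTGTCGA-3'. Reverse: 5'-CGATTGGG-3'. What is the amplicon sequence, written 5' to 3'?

5'-TCTGTCGAATGCTGTAGTACTTTAGTCTCTTAAAGTCTCTCTAACCCAATCG-3'

The forward primer matches the template at positions 58–65.
Taking the reverse complement of CGATTGGG gives CCCAATCG, found at positions 102–109 on the template; the primer anneals here to the top strand with its 3' end pointing upstream.
The product is the template from position 58 through 109 (52 bp).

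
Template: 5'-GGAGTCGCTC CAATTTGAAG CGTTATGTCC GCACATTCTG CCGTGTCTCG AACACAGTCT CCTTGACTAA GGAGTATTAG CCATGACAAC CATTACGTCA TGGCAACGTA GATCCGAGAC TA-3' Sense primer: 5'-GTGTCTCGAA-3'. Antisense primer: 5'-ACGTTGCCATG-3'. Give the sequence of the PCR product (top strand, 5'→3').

Forward primer GTGTCTCGAA is found on the top strand at positions 43–52.
The reverse primer's reverse complement is CATGGCAACGT, which matches the template at positions 99–109.
The product is the template from position 43 through 109 (67 bp).

5'-GTGTCTCGAACACAGTCTCCTTGACTAAGGAGTATTAGCCATGACAACCATTACGTCATGGCAACGT-3'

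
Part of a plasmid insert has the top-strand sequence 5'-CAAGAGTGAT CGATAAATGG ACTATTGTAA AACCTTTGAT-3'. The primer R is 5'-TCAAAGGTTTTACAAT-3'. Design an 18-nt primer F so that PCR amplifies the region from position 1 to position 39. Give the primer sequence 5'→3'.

5'-CAAGAGTGATCGATAAAT-3'

The reverse primer's reverse complement ATTGTAAAACCTTTGA matches the template at positions 24–39; the product starts at position 1.
The forward primer is identical to the top strand over positions 1–18: CAAGAGTGATCGATAAAT.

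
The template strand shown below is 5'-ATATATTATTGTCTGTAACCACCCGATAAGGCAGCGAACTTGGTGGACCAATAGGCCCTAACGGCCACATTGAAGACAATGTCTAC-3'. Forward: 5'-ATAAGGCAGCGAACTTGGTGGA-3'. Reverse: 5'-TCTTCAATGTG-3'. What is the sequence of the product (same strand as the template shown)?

Scanning the template, ATAAGGCAGCGAACTTGGTGGA occurs at positions 26–47; this primer anneals to the bottom strand there with its 3' end pointing downstream.
Taking the reverse complement of TCTTCAATGTG gives CACATTGAAGA, found at positions 66–76 on the template; the primer anneals here to the top strand with its 3' end pointing upstream.
The product is the template from position 26 through 76 (51 bp).

5'-ATAAGGCAGCGAACTTGGTGGACCAATAGGCCCTAACGGCCACATTGAAGA-3'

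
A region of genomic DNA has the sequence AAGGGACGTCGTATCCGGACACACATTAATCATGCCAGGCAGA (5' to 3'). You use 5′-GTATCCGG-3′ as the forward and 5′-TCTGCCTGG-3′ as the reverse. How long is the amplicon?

The forward primer matches the template at positions 11–18.
The reverse primer's reverse complement is CCAGGCAGA, which matches the template at positions 35–43.
Product length = (reverse-primer end) − (forward-primer start) + 1 = 43 − 11 + 1 = 33 bp.

33 bp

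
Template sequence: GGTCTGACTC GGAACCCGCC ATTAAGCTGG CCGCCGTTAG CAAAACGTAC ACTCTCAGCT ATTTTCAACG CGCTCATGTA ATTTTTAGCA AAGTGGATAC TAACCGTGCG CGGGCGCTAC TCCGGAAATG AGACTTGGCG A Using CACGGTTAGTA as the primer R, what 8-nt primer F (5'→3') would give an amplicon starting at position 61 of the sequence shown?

5'-ATTTTCAA-3'

The reverse primer's reverse complement TACTAACCGTG matches the template at positions 98–108; the product starts at position 61.
The forward primer is identical to the top strand over positions 61–68: ATTTTCAA.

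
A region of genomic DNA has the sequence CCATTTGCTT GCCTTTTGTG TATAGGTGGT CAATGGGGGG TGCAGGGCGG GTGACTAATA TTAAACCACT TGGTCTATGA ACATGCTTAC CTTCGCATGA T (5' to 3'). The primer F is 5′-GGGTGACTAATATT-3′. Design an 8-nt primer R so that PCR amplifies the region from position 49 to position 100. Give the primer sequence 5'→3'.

The product's 3' end on the top strand is position 100.
The reverse primer anneals to the top strand over positions 93–100, i.e. to TCGCATGA.
Its sequence written 5'→3' is the reverse complement: TCATGCGA.

5'-TCATGCGA-3'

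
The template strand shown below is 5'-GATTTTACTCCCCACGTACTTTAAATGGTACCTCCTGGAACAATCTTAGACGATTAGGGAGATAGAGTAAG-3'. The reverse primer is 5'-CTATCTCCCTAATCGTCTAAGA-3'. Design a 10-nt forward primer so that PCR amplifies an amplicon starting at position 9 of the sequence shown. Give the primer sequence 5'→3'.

The reverse primer's reverse complement TCTTAGACGATTAGGGAGATAG matches the template at positions 44–65; the product starts at position 9.
The forward primer is identical to the top strand over positions 9–18: TCCCCACGTA.

5'-TCCCCACGTA-3'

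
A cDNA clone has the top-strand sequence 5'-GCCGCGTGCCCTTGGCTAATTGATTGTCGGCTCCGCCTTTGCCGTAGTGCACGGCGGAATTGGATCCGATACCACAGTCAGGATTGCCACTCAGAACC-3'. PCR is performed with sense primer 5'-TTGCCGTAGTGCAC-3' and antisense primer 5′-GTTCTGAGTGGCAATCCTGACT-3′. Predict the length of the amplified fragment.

59 bp

Forward primer TTGCCGTAGTGCAC is found on the top strand at positions 39–52.
Taking the reverse complement of GTTCTGAGTGGCAATCCTGACT gives AGTCAGGATTGCCACTCAGAAC, found at positions 76–97 on the template; the primer anneals here to the top strand with its 3' end pointing upstream.
The product runs from position 39 to position 97, so its length is 97 − 39 + 1 = 59 bp.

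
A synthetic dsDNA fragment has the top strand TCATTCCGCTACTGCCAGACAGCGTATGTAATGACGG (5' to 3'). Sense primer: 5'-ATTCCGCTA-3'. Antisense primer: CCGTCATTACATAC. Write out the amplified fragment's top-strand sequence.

Scanning the template, ATTCCGCTA occurs at positions 3–11; this primer anneals to the bottom strand there with its 3' end pointing downstream.
The reverse primer's reverse complement is GTATGTAATGACGG, which matches the template at positions 24–37.
The product is the template from position 3 through 37 (35 bp).

5'-ATTCCGCTACTGCCAGACAGCGTATGTAATGACGG-3'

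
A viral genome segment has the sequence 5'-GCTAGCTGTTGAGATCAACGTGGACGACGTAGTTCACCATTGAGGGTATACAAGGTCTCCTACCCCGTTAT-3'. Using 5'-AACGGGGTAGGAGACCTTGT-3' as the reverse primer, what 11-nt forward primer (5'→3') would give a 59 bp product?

5'-GAGATCAACGT-3'

The reverse primer's reverse complement ACAAGGTCTCCTACCCCGTT matches the template at positions 50–69, so the product ends at position 69.
A 59 bp product then starts at position 69 − 59 + 1 = 11.
The forward primer is identical to the top strand there: GAGATCAACGT.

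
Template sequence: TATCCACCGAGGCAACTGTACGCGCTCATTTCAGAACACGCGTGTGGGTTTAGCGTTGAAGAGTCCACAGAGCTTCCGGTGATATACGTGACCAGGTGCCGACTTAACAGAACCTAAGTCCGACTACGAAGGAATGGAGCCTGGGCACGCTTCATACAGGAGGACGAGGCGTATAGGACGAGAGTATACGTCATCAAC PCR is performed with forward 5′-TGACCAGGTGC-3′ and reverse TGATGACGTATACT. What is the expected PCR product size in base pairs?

Forward primer TGACCAGGTGC is found on the top strand at positions 89–99.
The reverse primer's reverse complement is AGTATACGTCATCA, which matches the template at positions 183–196.
The product runs from position 89 to position 196, so its length is 196 − 89 + 1 = 108 bp.

108 bp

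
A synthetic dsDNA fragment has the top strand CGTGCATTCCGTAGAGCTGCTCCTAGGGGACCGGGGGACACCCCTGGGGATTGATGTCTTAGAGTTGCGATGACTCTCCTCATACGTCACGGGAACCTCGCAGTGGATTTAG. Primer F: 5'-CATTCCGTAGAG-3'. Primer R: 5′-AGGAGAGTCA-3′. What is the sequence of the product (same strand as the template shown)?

The forward primer matches the template at positions 5–16.
Taking the reverse complement of AGGAGAGTCA gives TGACTCTCCT, found at positions 71–80 on the template; the primer anneals here to the top strand with its 3' end pointing upstream.
The product is the template from position 5 through 80 (76 bp).

5'-CATTCCGTAGAGCTGCTCCTAGGGGACCGGGGGACACCCCTGGGGATTGATGTCTTAGAGTTGCGATGACTCTCCT-3'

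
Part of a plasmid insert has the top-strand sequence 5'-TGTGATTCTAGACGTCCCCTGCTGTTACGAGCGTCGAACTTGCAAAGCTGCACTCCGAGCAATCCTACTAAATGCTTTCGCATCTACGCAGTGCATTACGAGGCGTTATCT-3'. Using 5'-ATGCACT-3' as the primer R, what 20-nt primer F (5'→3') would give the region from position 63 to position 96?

5'-TCCTACTAAATGCTTTCGCA-3'

The reverse primer's reverse complement AGTGCAT matches the template at positions 90–96; the product starts at position 63.
The forward primer is identical to the top strand over positions 63–82: TCCTACTAAATGCTTTCGCA.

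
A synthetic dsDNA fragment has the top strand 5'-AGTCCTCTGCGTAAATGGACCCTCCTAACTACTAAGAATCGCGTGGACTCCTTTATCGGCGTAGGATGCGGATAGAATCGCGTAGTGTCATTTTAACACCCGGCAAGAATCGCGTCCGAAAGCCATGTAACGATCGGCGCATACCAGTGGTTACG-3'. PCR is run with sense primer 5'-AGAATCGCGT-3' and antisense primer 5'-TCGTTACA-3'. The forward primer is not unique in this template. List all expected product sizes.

99 bp, 60 bp, 28 bp

The forward primer AGAATCGCGT matches the top strand at positions 35–44, 74–83, 106–115.
The reverse primer's reverse complement is TGTAACGA, matching at positions 126–133.
Each forward site pairs with the reverse site to give a product ending at position 133: sizes 99, 60, 28 bp.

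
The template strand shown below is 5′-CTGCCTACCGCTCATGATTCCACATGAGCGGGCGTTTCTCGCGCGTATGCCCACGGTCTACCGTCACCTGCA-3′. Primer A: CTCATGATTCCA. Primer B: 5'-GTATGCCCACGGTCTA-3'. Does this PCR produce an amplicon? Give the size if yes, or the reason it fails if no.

No product — both primers anneal to the same strand and extend in the same direction.

Primer A (CTCATGATTCCA) matches the top strand at positions 11–22 (3' end points downstream).
Primer B (GTATGCCCACGGTCTA) also matches the top strand directly, at positions 45–60 — its reverse complement TAGACCGTGGGCATAC is not present.
Both primers anneal to the bottom strand with 3' ends pointing the same way, so neither can prime synthesis back toward the other.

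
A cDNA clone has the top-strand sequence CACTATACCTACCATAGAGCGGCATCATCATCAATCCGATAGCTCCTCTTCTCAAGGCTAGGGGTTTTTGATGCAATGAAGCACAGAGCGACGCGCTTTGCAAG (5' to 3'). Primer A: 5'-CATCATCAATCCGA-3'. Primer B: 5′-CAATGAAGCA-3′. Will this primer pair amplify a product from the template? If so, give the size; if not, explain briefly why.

No product — both primers anneal to the same strand and extend in the same direction.

Primer A (CATCATCAATCCGA) matches the top strand at positions 26–39 (3' end points downstream).
Primer B (CAATGAAGCA) also matches the top strand directly, at positions 74–83 — its reverse complement TGCTTCATTG is not present.
Both primers anneal to the bottom strand with 3' ends pointing the same way, so neither can prime synthesis back toward the other.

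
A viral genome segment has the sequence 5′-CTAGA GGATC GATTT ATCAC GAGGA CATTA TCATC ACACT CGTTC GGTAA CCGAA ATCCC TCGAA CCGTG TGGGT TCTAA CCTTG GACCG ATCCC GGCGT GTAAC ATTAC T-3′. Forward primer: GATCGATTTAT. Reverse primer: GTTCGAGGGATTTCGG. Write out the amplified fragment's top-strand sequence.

Forward primer GATCGATTTAT is found on the top strand at positions 7–17.
Taking the reverse complement of GTTCGAGGGATTTCGG gives CCGAAATCCCTCGAAC, found at positions 51–66 on the template; the primer anneals here to the top strand with its 3' end pointing upstream.
The product is the template from position 7 through 66 (60 bp).

5'-GATCGATTTATCACGAGGACATTATCATCACACTCGTTCGGTAACCGAAATCCCTCGAAC-3'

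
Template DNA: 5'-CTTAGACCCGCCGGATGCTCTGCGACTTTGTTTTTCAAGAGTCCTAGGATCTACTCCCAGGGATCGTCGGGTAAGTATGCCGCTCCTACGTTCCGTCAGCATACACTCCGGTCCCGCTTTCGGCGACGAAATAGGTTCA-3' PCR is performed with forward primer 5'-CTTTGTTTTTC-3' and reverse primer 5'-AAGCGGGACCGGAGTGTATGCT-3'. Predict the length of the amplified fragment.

94 bp

The forward primer matches the template at positions 26–36.
Taking the reverse complement of AAGCGGGACCGGAGTGTATGCT gives AGCATACACTCCGGTCCCGCTT, found at positions 98–119 on the template; the primer anneals here to the top strand with its 3' end pointing upstream.
Amplicon spans positions 26–119: 94 bp.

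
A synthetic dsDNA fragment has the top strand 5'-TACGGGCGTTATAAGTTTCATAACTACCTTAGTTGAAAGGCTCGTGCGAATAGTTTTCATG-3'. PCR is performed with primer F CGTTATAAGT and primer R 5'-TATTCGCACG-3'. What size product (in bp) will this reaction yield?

Scanning the template, CGTTATAAGT occurs at positions 7–16; this primer anneals to the bottom strand there with its 3' end pointing downstream.
Taking the reverse complement of TATTCGCACG gives CGTGCGAATA, found at positions 43–52 on the template; the primer anneals here to the top strand with its 3' end pointing upstream.
Product length = (reverse-primer end) − (forward-primer start) + 1 = 52 − 7 + 1 = 46 bp.

46 bp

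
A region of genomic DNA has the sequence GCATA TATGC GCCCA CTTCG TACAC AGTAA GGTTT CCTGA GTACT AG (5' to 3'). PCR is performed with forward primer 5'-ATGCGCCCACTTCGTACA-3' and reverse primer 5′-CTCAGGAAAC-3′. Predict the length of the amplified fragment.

35 bp

Forward primer ATGCGCCCACTTCGTACA is found on the top strand at positions 7–24.
Reverse complement of the reverse primer: GTTTCCTGAG. This occurs on the top strand at positions 32–41.
Product length = (reverse-primer end) − (forward-primer start) + 1 = 41 − 7 + 1 = 35 bp.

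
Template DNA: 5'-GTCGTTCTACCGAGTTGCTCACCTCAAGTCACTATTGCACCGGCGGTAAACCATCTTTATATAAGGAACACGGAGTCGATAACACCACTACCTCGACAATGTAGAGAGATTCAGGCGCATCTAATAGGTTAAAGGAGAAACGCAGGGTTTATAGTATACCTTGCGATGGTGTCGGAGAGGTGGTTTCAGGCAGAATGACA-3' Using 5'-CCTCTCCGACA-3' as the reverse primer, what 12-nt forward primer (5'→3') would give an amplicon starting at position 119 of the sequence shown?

The reverse primer's reverse complement TGTCGGAGAGG matches the template at positions 170–180; the product starts at position 119.
The forward primer is identical to the top strand over positions 119–130: ATCTAATAGGTT.

5'-ATCTAATAGGTT-3'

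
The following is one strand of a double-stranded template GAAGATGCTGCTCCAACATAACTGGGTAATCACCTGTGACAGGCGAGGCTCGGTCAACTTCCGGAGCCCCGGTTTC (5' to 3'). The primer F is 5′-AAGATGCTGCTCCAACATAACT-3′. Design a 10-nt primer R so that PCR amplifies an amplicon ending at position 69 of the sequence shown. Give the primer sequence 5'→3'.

5'-GGGCTCCGGA-3'

The forward primer binds at positions 2–23; the product's 3' end on the top strand is position 69.
The reverse primer anneals to the top strand over positions 60–69, i.e. to TCCGGAGCCC.
Its sequence written 5'→3' is the reverse complement: GGGCTCCGGA.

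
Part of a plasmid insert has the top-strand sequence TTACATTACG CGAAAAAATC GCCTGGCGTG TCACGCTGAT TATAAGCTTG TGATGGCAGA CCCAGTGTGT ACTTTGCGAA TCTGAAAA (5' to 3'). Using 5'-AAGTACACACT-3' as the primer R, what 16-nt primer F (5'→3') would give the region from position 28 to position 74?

5'-GTGTCACGCTGATTAT-3'

The reverse primer's reverse complement AGTGTGTACTT matches the template at positions 64–74; the product starts at position 28.
The forward primer is identical to the top strand over positions 28–43: GTGTCACGCTGATTAT.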